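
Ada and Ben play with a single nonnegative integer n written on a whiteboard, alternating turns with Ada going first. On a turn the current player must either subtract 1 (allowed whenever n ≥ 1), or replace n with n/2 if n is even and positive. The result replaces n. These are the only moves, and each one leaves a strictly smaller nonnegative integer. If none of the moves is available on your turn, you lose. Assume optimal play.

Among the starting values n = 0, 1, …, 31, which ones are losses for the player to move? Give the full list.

Use the standard recursion: the mover loses at a terminal position; elsewhere, the mover wins exactly when some move hands the opponent an L position.
n=0: no move → L
n=1: →0(L), so W
n=2: →1(W) only, which is W, so L
n=3: →2(L), so W
n=4: →2(L), so W
n=5: →4(W) only, which is W, so L
n=6: →5(L), so W
n=7: →6(W) only, which is W, so L
n=8: →7(L), so W
n=9: →8(W) only, which is W, so L
n=10: →5(L), so W
n=11: →10(W) only, which is W, so L
n=12: →11(L), so W
n=13: →12(W) only, which is W, so L
n=14: →7(L), so W
n=15: →14(W) only, which is W, so L
n=16: →15(L), so W
n=17: →16(W) only, which is W, so L
n=18: →9(L), so W
n=19: →18(W) only, which is W, so L
n=20: →19(L), so W
n=21: →20(W) only, which is W, so L
n=22: →11(L), so W
n=23: →22(W) only, which is W, so L
n=24: →23(L), so W
n=25: →24(W) only, which is W, so L
n=26: →13(L), so W
n=27: →26(W) only, which is W, so L
n=28: →27(L), so W
n=29: →28(W) only, which is W, so L
n=30: →15(L), so W
n=31: →30(W) only, which is W, so L
The losing starting values of n are exactly the entries labelled L in this table (16 of them).

0, 2, 5, 7, 9, 11, 13, 15, 17, 19, 21, 23, 25, 27, 29, 31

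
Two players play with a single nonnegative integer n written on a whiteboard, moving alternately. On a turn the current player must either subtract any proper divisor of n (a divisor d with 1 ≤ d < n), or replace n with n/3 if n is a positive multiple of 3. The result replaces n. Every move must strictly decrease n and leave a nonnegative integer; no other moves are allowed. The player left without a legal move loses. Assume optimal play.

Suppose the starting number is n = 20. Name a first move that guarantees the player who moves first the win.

Move to 15.

Label each position W (a win for the player to move) or L (a loss). A position with no legal move is L; any other position is W exactly when some move reaches an L, and L when every move reaches a W.
n=0: no move → L
n=1: no move → L
n=2: W (go to 1, an L position)
n=3: W (go to 1, an L position)
n=4: L (options 2(W), 3(W) are all W)
n=5: W (go to 4, an L position)
n=6: W (go to 4, an L position)
n=7: L (sole option 6(W) is W)
n=8: W (go to 4, an L position)
n=9: L (options 3(W), 6(W), 8(W) are all W)
n=10: W (go to 9, an L position)
n=11: L (sole option 10(W) is W)
n=12: W (go to 4, an L position)
n=13: L (sole option 12(W) is W)
n=14: W (go to 7, an L position)
n=15: L (options 5(W), 10(W), 12(W), 14(W) are all W)
n=16: W (go to 15, an L position)
n=17: L (sole option 16(W) is W)
n=18: W (go to 9, an L position)
n=19: L (sole option 18(W) is W)
n=20: W (go to 15, an L position)
From 20, the L positions reachable in one move are: 15, 19. Any move reaching one of these is winning.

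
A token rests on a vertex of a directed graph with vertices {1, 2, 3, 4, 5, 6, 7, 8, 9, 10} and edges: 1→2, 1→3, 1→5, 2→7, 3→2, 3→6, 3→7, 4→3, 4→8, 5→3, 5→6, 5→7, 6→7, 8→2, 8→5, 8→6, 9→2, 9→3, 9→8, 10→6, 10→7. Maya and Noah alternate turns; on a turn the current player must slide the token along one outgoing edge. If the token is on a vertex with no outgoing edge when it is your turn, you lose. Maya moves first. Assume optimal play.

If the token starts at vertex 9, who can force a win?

Classify positions by backward induction: terminal positions (no move available) are L. From any other position, the mover wins iff some move reaches an L.
Every edge goes from a vertex to one that appears earlier in the order 7, 6, 2, 3, 5, 8, 9, 4, 10, 1, so processing vertices in that order labels each vertex after all of its successors.
7: no outgoing edge → L
6: can move to 7, which is L ⇒ W
2: can move to 7, which is L ⇒ W
3: can move to 7, which is L ⇒ W
5: can move to 7, which is L ⇒ W
8: moves to 5(W), 2(W), 6(W); every one is W ⇒ L
9: can move to 8, which is L ⇒ W
4: can move to 8, which is L ⇒ W
10: can move to 7, which is L ⇒ W
1: moves to 5(W), 3(W), 2(W); every one is W ⇒ L
From 9 Maya can move to 8, reaching an L position.

Maya wins.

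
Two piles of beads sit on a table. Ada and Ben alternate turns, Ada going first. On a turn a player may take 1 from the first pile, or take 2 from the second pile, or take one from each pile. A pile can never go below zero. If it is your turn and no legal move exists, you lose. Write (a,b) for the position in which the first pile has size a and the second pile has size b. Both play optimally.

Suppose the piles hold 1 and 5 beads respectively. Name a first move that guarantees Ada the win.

Label each position W (a win for the player to move) or L (a loss). A position with no legal move is L; any other position is W exactly when some move reaches an L, and L when every move reaches a W.
No move ever increases a pile, so every position that can arise here has a ≤ 1 and b ≤ 5; it is enough to label the cells with 0 ≤ a ≤ 1 and 0 ≤ b ≤ 5.
Every move lowers a or b (never raises either), so fill the grid row by row in increasing a, and left to right within a row: each cell's successors are then already labelled.
      b=0  b=1  b=2  b=3  b=4  b=5
a=0:    L    L    W    W    L    L
a=1:    W    W    W    L    W    W
Cells with no legal move (terminal, hence L): (0,0), (0,1).
The remaining L cells, each justified by listing all of its moves:
(0,4): L (sole option (0,2)(W) is W)
(0,5): L (sole option (0,3)(W) is W)
(1,3): L (options (0,3)(W), (1,1)(W), (0,2)(W) are all W)
Every other cell has at least one move into one of the L cells above, so it is W.
From (1,5), the L positions reachable in one move are: (0,5), (1,3), (0,4). Any move reaching one of these is winning.

Move to (0,5).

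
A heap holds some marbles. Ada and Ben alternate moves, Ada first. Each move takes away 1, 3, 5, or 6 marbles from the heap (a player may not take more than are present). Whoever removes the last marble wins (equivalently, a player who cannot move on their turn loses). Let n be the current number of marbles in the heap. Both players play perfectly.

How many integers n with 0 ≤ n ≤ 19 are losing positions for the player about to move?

6

Build the W/L table. Terminal = L. A non-terminal position is W if it has a move to some L; otherwise it is L.
n=0: no move → L
n=1: can move to 0, which is L ⇒ W
n=2: the only move is to 1(W), a W ⇒ L
n=3: can move to 2, which is L ⇒ W
n=4: moves to 3(W), 1(W); every one is W ⇒ L
n=5: can move to 4, which is L ⇒ W
n=6: can move to 0, which is L ⇒ W
n=7: can move to 4, which is L ⇒ W
n=8: can move to 2, which is L ⇒ W
n=9: can move to 4, which is L ⇒ W
n=10: can move to 4, which is L ⇒ W
n=11: moves to 10(W), 8(W), 6(W), 5(W); every one is W ⇒ L
n=12: can move to 11, which is L ⇒ W
n=13: moves to 12(W), 10(W), 8(W), 7(W); every one is W ⇒ L
n=14: can move to 13, which is L ⇒ W
n=15: moves to 14(W), 12(W), 10(W), 9(W); every one is W ⇒ L
n=16: can move to 15, which is L ⇒ W
n=17: can move to 11, which is L ⇒ W
n=18: can move to 15, which is L ⇒ W
n=19: can move to 13, which is L ⇒ W
L entries with 0 ≤ n ≤ 19: n = 0, 2, 4, 11, 13, 15; that makes 6.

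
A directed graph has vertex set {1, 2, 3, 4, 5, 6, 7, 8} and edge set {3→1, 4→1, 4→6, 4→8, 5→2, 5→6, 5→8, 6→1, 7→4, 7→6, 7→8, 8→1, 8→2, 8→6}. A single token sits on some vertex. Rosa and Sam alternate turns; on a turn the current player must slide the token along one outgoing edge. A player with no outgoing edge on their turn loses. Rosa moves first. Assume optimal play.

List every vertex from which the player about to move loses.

1, 2, 7

Work bottom-up. With no move the player to move loses. Otherwise the position is W if at least one move leads to an L position for the opponent, and L if every move leads to a W.
Every edge goes from a vertex to one that appears earlier in the order 1, 2, 6, 8, 5, 4, 3, 7, so processing vertices in that order labels each vertex after all of its successors.
1: no outgoing edge → L
2: no outgoing edge → L
6: →1(L), so W
8: →2(L), so W
5: →2(L), so W
4: →1(L), so W
3: →1(L), so W
7: →4(W), 8(W), 6(W) — all W, so L
Reading off the rows marked L gives the requested list; there are 3 such vertices.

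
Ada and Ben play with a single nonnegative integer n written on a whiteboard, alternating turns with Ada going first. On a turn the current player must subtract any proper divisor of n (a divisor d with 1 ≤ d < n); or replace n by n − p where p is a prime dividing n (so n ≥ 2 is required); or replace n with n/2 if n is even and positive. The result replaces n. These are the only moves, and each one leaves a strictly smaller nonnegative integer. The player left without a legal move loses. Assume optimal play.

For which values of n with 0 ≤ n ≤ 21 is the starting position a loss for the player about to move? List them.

Use the standard recursion: the mover loses at a terminal position; elsewhere, the mover wins exactly when some move hands the opponent an L position.
n=0: no move → L
n=1: no move → L
n=2: →0(L), so W
n=3: →0(L), so W
n=4: →2(W), 3(W) — all W, so L
n=5: →0(L), so W
n=6: →4(L), so W
n=7: →0(L), so W
n=8: →4(L), so W
n=9: →6(W), 8(W) — all W, so L
n=10: →9(L), so W
n=11: →0(L), so W
n=12: →9(L), so W
n=13: →0(L), so W
n=14: →7(W), 12(W), 13(W) — all W, so L
n=15: →14(L), so W
n=16: →14(L), so W
n=17: →0(L), so W
n=18: →9(L), so W
n=19: →0(L), so W
n=20: →10(W), 15(W), 16(W), 18(W), 19(W) — all W, so L
n=21: →14(L), so W
The losing starting values of n are exactly the entries labelled L in this table (6 of them).

0, 1, 4, 9, 14, 20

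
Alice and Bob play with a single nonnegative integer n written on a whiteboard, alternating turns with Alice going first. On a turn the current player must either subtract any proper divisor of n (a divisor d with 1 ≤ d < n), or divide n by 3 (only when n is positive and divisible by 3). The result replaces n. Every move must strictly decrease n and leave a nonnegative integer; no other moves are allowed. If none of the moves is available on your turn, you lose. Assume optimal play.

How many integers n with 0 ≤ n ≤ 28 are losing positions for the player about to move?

13

Work bottom-up. With no move the player to move loses. Otherwise the position is W if at least one move leads to an L position for the opponent, and L if every move leads to a W.
n=0: no move → L
n=1: no move → L
n=2: reaches L-position 1 → W
n=3: reaches L-position 1 → W
n=4: only reaches 2(W), 3(W), all W → L
n=5: reaches L-position 4 → W
n=6: reaches L-position 4 → W
n=7: only reaches 6(W), which is W → L
n=8: reaches L-position 4 → W
n=9: only reaches 3(W), 6(W), 8(W), all W → L
n=10: reaches L-position 9 → W
n=11: only reaches 10(W), which is W → L
n=12: reaches L-position 4 → W
n=13: only reaches 12(W), which is W → L
n=14: reaches L-position 7 → W
n=15: only reaches 5(W), 10(W), 12(W), 14(W), all W → L
n=16: reaches L-position 15 → W
n=17: only reaches 16(W), which is W → L
n=18: reaches L-position 9 → W
n=19: only reaches 18(W), which is W → L
n=20: reaches L-position 15 → W
n=21: reaches L-position 7 → W
n=22: reaches L-position 11 → W
n=23: only reaches 22(W), which is W → L
n=24: reaches L-position 23 → W
n=25: only reaches 20(W), 24(W), all W → L
n=26: reaches L-position 13 → W
n=27: reaches L-position 9 → W
n=28: only reaches 14(W), 21(W), 24(W), 26(W), 27(W), all W → L
L entries with 0 ≤ n ≤ 28: n = 0, 1, 4, 7, 9, 11, 13, 15, 17, 19, 23, 25, 28; that makes 13.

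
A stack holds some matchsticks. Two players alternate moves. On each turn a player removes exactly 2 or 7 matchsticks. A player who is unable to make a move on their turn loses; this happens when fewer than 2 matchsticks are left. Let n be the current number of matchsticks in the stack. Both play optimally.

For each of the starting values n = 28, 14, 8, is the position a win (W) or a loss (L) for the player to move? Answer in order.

28: L, 14: L, 8: W

Compute win/loss labels from the base case upward. A position with no move is L. Any other position is W if it can reach an L in one move, else L.
n=0: no move → L
n=1: no move → L
n=2: W (go to 0, an L position)
n=3: W (go to 1, an L position)
n=4: L (sole option 2(W) is W)
n=5: L (sole option 3(W) is W)
n=6: W (go to 4, an L position)
n=7: W (go to 5, an L position)
n=8: W (go to 1, an L position)
n=9: L (options 7(W), 2(W) are all W)
n=10: L (options 8(W), 3(W) are all W)
n=11: W (go to 9, an L position)
n=12: W (go to 10, an L position)
n=13: L (options 11(W), 6(W) are all W)
n=14: L (options 12(W), 7(W) are all W)
n=15: W (go to 13, an L position)
n=16: W (go to 14, an L position)
n=17: W (go to 10, an L position)
n=18: L (options 16(W), 11(W) are all W)
n=19: L (options 17(W), 12(W) are all W)
n=20: W (go to 18, an L position)
n=21: W (go to 19, an L position)
n=22: L (options 20(W), 15(W) are all W)
n=23: L (options 21(W), 16(W) are all W)
n=24: W (go to 22, an L position)
n=25: W (go to 23, an L position)
n=26: W (go to 19, an L position)
n=27: L (options 25(W), 20(W) are all W)
n=28: L (options 26(W), 21(W) are all W)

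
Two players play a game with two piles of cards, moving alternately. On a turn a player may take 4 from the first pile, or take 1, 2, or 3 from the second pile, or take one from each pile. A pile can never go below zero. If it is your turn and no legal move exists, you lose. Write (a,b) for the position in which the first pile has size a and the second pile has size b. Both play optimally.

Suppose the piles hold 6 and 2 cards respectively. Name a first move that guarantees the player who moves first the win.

Move to (6,1).

Positions with no move are L. A position that does have a move is losing for the player to move precisely when every available move leads to a winning position for the opponent. Fill in the labels:
No move ever increases a pile, so every position that can arise here has a ≤ 6 and b ≤ 2; it is enough to label the cells with 0 ≤ a ≤ 6 and 0 ≤ b ≤ 2.
Every move lowers a or b (never raises either), so fill the grid row by row in increasing a, and left to right within a row: each cell's successors are then already labelled.
      b=0  b=1  b=2
a=0:    L    W    W
a=1:    L    W    W
a=2:    L    W    W
a=3:    L    W    W
a=4:    W    W    L
a=5:    W    L    W
a=6:    W    L    W
Cells with no legal move (terminal, hence L): (0,0), (1,0), (2,0), (3,0).
The remaining L cells, each justified by listing all of its moves:
(4,2): only reaches (0,2)(W), (4,1)(W), (4,0)(W), (3,1)(W), all W → L
(5,1): only reaches (1,1)(W), (5,0)(W), (4,0)(W), all W → L
(6,1): only reaches (2,1)(W), (6,0)(W), (5,0)(W), all W → L
Every other cell has at least one move into one of the L cells above, so it is W.
From (6,2), the L positions reachable in one move are: (6,1), (5,1). Any move reaching one of these is winning.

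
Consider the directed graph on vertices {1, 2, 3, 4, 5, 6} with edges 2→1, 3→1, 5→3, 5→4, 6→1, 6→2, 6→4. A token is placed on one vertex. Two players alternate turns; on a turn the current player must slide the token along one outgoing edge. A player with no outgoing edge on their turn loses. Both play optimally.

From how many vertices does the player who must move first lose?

Positions with no move are L. A position that does have a move is losing for the player to move precisely when every available move leads to a winning position for the opponent. Fill in the labels:
Every edge goes from a vertex to one that appears earlier in the order 4, 1, 2, 6, 3, 5, so processing vertices in that order labels each vertex after all of its successors.
4: no outgoing edge → L
1: no outgoing edge → L
2: reaches L-position 1 → W
6: reaches L-position 1 → W
3: reaches L-position 1 → W
5: reaches L-position 4 → W
The L vertices are 1, 4; that is 2 in all.

2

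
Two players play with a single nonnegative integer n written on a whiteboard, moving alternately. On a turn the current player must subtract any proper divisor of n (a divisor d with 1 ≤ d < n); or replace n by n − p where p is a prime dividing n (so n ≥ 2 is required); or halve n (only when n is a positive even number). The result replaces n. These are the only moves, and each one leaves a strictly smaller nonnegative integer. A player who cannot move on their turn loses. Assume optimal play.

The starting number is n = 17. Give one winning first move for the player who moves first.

Work bottom-up. With no move the player to move loses. Otherwise the position is W if at least one move leads to an L position for the opponent, and L if every move leads to a W.
n=0: no move → L
n=1: no move → L
n=2: reaches L-position 0 → W
n=3: reaches L-position 0 → W
n=4: only reaches 2(W), 3(W), all W → L
n=5: reaches L-position 0 → W
n=6: reaches L-position 4 → W
n=7: reaches L-position 0 → W
n=8: reaches L-position 4 → W
n=9: only reaches 6(W), 8(W), all W → L
n=10: reaches L-position 9 → W
n=11: reaches L-position 0 → W
n=12: reaches L-position 9 → W
n=13: reaches L-position 0 → W
n=14: only reaches 7(W), 12(W), 13(W), all W → L
n=15: reaches L-position 14 → W
n=16: reaches L-position 14 → W
n=17: reaches L-position 0 → W
From 17, the L positions reachable in one move are: 0.

Move to 0.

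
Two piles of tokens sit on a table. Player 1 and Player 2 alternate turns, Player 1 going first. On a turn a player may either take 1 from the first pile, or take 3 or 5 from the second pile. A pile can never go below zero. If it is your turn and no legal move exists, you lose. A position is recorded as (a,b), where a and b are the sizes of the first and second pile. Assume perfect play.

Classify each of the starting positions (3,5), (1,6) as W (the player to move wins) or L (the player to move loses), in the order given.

Classify positions by backward induction: terminal positions (no move available) are L. From any other position, the mover wins iff some move reaches an L.
No move ever increases a pile, so every position that can arise here has a ≤ 3 and b ≤ 6; it is enough to label the cells with 0 ≤ a ≤ 3 and 0 ≤ b ≤ 6.
Every move lowers a or b (never raises either), so fill the grid row by row in increasing a, and left to right within a row: each cell's successors are then already labelled.
      b=0  b=1  b=2  b=3  b=4  b=5  b=6
a=0:    L    L    L    W    W    W    W
a=1:    W    W    W    L    L    L    W
a=2:    L    L    L    W    W    W    W
a=3:    W    W    W    L    L    L    W
Cells with no legal move (terminal, hence L): (0,0), (0,1), (0,2).
The remaining L cells, each justified by listing all of its moves:
(1,3): only reaches (0,3)(W), (1,0)(W), all W → L
(1,4): only reaches (0,4)(W), (1,1)(W), all W → L
(1,5): only reaches (0,5)(W), (1,2)(W), (1,0)(W), all W → L
(2,0): only reaches (1,0)(W), which is W → L
(2,1): only reaches (1,1)(W), which is W → L
(2,2): only reaches (1,2)(W), which is W → L
(3,3): only reaches (2,3)(W), (3,0)(W), all W → L
(3,4): only reaches (2,4)(W), (3,1)(W), all W → L
(3,5): only reaches (2,5)(W), (3,2)(W), (3,0)(W), all W → L
Every other cell has at least one move into one of the L cells above, so it is W.
(3,5): one of the L cells justified above, so L
(1,6): the move to (1,3) reaches an L cell, so W

(3,5): L, (1,6): W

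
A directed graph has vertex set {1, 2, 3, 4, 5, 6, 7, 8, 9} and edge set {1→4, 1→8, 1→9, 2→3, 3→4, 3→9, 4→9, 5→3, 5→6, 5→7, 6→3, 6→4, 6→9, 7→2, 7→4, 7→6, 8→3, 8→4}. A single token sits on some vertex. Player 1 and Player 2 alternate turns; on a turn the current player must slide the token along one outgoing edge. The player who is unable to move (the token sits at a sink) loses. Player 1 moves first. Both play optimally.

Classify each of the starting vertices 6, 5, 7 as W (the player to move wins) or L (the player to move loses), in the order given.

6: W, 5: L, 7: W

Label each position W (a win for the player to move) or L (a loss). A position with no legal move is L; any other position is W exactly when some move reaches an L, and L when every move reaches a W.
Every edge goes from a vertex to one that appears earlier in the order 9, 4, 3, 6, 8, 2, 1, 7, 5, so processing vertices in that order labels each vertex after all of its successors.
9: no outgoing edge → L
4: can move to 9, which is L ⇒ W
3: can move to 9, which is L ⇒ W
6: can move to 9, which is L ⇒ W
8: moves to 3(W), 4(W); every one is W ⇒ L
2: the only move is to 3(W), a W ⇒ L
1: can move to 8, which is L ⇒ W
7: can move to 2, which is L ⇒ W
5: moves to 7(W), 6(W), 3(W); every one is W ⇒ L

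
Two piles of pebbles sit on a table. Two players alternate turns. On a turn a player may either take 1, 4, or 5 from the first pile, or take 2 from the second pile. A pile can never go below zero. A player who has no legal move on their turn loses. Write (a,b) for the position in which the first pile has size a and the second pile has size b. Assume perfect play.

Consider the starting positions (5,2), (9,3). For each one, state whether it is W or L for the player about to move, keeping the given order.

(5,2): W, (9,3): L

Label each position W (a win for the player to move) or L (a loss). A position with no legal move is L; any other position is W exactly when some move reaches an L, and L when every move reaches a W.
No move ever increases a pile, so every position that can arise here has a ≤ 9 and b ≤ 3; it is enough to label the cells with 0 ≤ a ≤ 9 and 0 ≤ b ≤ 3.
Every move lowers a or b (never raises either), so fill the grid row by row in increasing a, and left to right within a row: each cell's successors are then already labelled.
      b=0  b=1  b=2  b=3
a=0:    L    L    W    W
a=1:    W    W    L    L
a=2:    L    L    W    W
a=3:    W    W    L    L
a=4:    W    W    W    W
a=5:    W    W    W    W
a=6:    W    W    W    W
a=7:    W    W    W    W
a=8:    L    L    W    W
a=9:    W    W    L    L
Cells with no legal move (terminal, hence L): (0,0), (0,1).
The remaining L cells, each justified by listing all of its moves:
(1,2): moves to (0,2)(W), (1,0)(W); every one is W ⇒ L
(1,3): moves to (0,3)(W), (1,1)(W); every one is W ⇒ L
(2,0): the only move is to (1,0)(W), a W ⇒ L
(2,1): the only move is to (1,1)(W), a W ⇒ L
(3,2): moves to (2,2)(W), (3,0)(W); every one is W ⇒ L
(3,3): moves to (2,3)(W), (3,1)(W); every one is W ⇒ L
(8,0): moves to (7,0)(W), (4,0)(W), (3,0)(W); every one is W ⇒ L
(8,1): moves to (7,1)(W), (4,1)(W), (3,1)(W); every one is W ⇒ L
(9,2): moves to (8,2)(W), (5,2)(W), (4,2)(W), (9,0)(W); every one is W ⇒ L
(9,3): moves to (8,3)(W), (5,3)(W), (4,3)(W), (9,1)(W); every one is W ⇒ L
Every other cell has at least one move into one of the L cells above, so it is W.
(5,2): the move to (1,2) reaches an L cell, so W
(9,3): one of the L cells justified above, so L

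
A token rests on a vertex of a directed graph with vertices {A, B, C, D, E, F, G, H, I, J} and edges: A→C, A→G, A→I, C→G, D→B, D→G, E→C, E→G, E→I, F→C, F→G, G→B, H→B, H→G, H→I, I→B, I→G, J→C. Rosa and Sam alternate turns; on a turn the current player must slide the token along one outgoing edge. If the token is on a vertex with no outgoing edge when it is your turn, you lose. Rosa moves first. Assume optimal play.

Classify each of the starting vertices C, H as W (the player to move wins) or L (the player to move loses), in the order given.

C: L, H: W

Work bottom-up. With no move the player to move loses. Otherwise the position is W if at least one move leads to an L position for the opponent, and L if every move leads to a W.
Every edge goes from a vertex to one that appears earlier in the order B, G, D, I, C, H, E, F, A, J, so processing vertices in that order labels each vertex after all of its successors.
B: no outgoing edge → L
G: reaches L-position B → W
D: reaches L-position B → W
I: reaches L-position B → W
C: only reaches G(W), which is W → L
H: reaches L-position B → W
E: reaches L-position C → W
F: reaches L-position C → W
A: reaches L-position C → W
J: reaches L-position C → W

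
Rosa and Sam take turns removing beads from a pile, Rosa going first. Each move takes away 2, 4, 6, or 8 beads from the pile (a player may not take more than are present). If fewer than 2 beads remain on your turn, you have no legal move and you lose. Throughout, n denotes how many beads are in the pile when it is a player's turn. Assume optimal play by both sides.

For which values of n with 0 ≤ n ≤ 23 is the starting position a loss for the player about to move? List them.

Build the W/L table. Terminal = L. A non-terminal position is W if it has a move to some L; otherwise it is L.
n=0: no move → L
n=1: no move → L
n=2: reaches L-position 0 → W
n=3: reaches L-position 1 → W
n=4: reaches L-position 0 → W
n=5: reaches L-position 1 → W
n=6: reaches L-position 0 → W
n=7: reaches L-position 1 → W
n=8: reaches L-position 0 → W
n=9: reaches L-position 1 → W
n=10: only reaches 8(W), 6(W), 4(W), 2(W), all W → L
n=11: only reaches 9(W), 7(W), 5(W), 3(W), all W → L
n=12: reaches L-position 10 → W
n=13: reaches L-position 11 → W
n=14: reaches L-position 10 → W
n=15: reaches L-position 11 → W
n=16: reaches L-position 10 → W
n=17: reaches L-position 11 → W
n=18: reaches L-position 10 → W
n=19: reaches L-position 11 → W
n=20: only reaches 18(W), 16(W), 14(W), 12(W), all W → L
n=21: only reaches 19(W), 17(W), 15(W), 13(W), all W → L
n=22: reaches L-position 20 → W
n=23: reaches L-position 21 → W
The losing starting values of n are exactly the entries labelled L in this table (6 of them).

0, 1, 10, 11, 20, 21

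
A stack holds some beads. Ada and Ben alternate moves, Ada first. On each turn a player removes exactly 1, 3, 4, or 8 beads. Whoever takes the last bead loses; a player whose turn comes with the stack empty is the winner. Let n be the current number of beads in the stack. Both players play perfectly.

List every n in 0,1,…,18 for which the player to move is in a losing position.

1, 3, 8, 10, 15, 17

Label each position W (a win for the player to move) or L (a loss). A position with no legal move is W; any other position is W exactly when some move reaches an L, and L when every move reaches a W.
n=0: no move; the opponent has just taken the last bead and therefore loses → W
n=1: only reaches 0(W), which is W → L
n=2: reaches L-position 1 → W
n=3: only reaches 2(W), 0(W), all W → L
n=4: reaches L-position 3 → W
n=5: reaches L-position 1 → W
n=6: reaches L-position 3 → W
n=7: reaches L-position 3 → W
n=8: only reaches 7(W), 5(W), 4(W), 0(W), all W → L
n=9: reaches L-position 8 → W
n=10: only reaches 9(W), 7(W), 6(W), 2(W), all W → L
n=11: reaches L-position 10 → W
n=12: reaches L-position 8 → W
n=13: reaches L-position 10 → W
n=14: reaches L-position 10 → W
n=15: only reaches 14(W), 12(W), 11(W), 7(W), all W → L
n=16: reaches L-position 15 → W
n=17: only reaches 16(W), 14(W), 13(W), 9(W), all W → L
n=18: reaches L-position 17 → W
The losing starting values of n are exactly the entries labelled L in this table (6 of them).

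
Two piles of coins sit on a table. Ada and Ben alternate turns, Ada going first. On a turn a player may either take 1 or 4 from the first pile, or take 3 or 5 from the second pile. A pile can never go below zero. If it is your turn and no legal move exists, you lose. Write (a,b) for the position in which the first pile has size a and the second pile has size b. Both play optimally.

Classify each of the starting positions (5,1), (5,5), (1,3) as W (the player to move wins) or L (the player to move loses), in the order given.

Build the W/L table. Terminal = L. A non-terminal position is W if it has a move to some L; otherwise it is L.
No move ever increases a pile, so every position that can arise here has a ≤ 5 and b ≤ 5; it is enough to label the cells with 0 ≤ a ≤ 5 and 0 ≤ b ≤ 5.
Every move lowers a or b (never raises either), so fill the grid row by row in increasing a, and left to right within a row: each cell's successors are then already labelled.
      b=0  b=1  b=2  b=3  b=4  b=5
a=0:    L    L    L    W    W    W
a=1:    W    W    W    L    L    L
a=2:    L    L    L    W    W    W
a=3:    W    W    W    L    L    L
a=4:    W    W    W    W    W    W
a=5:    L    L    L    W    W    W
Cells with no legal move (terminal, hence L): (0,0), (0,1), (0,2).
The remaining L cells, each justified by listing all of its moves:
(1,3): moves to (0,3)(W), (1,0)(W); every one is W ⇒ L
(1,4): moves to (0,4)(W), (1,1)(W); every one is W ⇒ L
(1,5): moves to (0,5)(W), (1,2)(W), (1,0)(W); every one is W ⇒ L
(2,0): the only move is to (1,0)(W), a W ⇒ L
(2,1): the only move is to (1,1)(W), a W ⇒ L
(2,2): the only move is to (1,2)(W), a W ⇒ L
(3,3): moves to (2,3)(W), (3,0)(W); every one is W ⇒ L
(3,4): moves to (2,4)(W), (3,1)(W); every one is W ⇒ L
(3,5): moves to (2,5)(W), (3,2)(W), (3,0)(W); every one is W ⇒ L
(5,0): moves to (4,0)(W), (1,0)(W); every one is W ⇒ L
(5,1): moves to (4,1)(W), (1,1)(W); every one is W ⇒ L
(5,2): moves to (4,2)(W), (1,2)(W); every one is W ⇒ L
Every other cell has at least one move into one of the L cells above, so it is W.
(5,1): one of the L cells justified above, so L
(5,5): the move to (1,5) reaches an L cell, so W
(1,3): one of the L cells justified above, so L

(5,1): L, (5,5): W, (1,3): L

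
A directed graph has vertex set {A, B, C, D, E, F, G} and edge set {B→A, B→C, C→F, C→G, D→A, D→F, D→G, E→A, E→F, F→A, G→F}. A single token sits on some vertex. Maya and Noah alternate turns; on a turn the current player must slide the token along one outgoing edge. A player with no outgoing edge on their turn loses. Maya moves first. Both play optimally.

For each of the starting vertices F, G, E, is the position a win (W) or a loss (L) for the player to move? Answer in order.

Build the W/L table. Terminal = L. A non-terminal position is W if it has a move to some L; otherwise it is L.
Every edge goes from a vertex to one that appears earlier in the order A, F, G, D, C, B, E, so processing vertices in that order labels each vertex after all of its successors.
A: no outgoing edge → L
F: can move to A, which is L ⇒ W
G: the only move is to F(W), a W ⇒ L
D: can move to G, which is L ⇒ W
C: can move to G, which is L ⇒ W
B: can move to A, which is L ⇒ W
E: can move to A, which is L ⇒ W

F: W, G: L, E: W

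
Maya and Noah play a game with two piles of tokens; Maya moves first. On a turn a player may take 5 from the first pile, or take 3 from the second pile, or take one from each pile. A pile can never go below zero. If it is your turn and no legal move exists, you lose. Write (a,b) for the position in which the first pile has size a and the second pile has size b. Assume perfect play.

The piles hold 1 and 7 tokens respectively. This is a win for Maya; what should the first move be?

Positions with no move are L. A position that does have a move is losing for the player to move precisely when every available move leads to a winning position for the opponent. Fill in the labels:
No move ever increases a pile, so every position that can arise here has a ≤ 1 and b ≤ 7; it is enough to label the cells with 0 ≤ a ≤ 1 and 0 ≤ b ≤ 7.
Every move lowers a or b (never raises either), so fill the grid row by row in increasing a, and left to right within a row: each cell's successors are then already labelled.
      b=0  b=1  b=2  b=3  b=4  b=5  b=6  b=7
a=0:    L    L    L    W    W    W    L    L
a=1:    L    W    W    W    L    L    L    W
Cells with no legal move (terminal, hence L): (0,0), (0,1), (0,2), (1,0).
The remaining L cells, each justified by listing all of its moves:
(0,6): L (sole option (0,3)(W) is W)
(0,7): L (sole option (0,4)(W) is W)
(1,4): L (options (1,1)(W), (0,3)(W) are all W)
(1,5): L (options (1,2)(W), (0,4)(W) are all W)
(1,6): L (options (1,3)(W), (0,5)(W) are all W)
Every other cell has at least one move into one of the L cells above, so it is W.
From (1,7), the L positions reachable in one move are: (1,4), (0,6). Any move reaching one of these is winning.

Move to (1,4).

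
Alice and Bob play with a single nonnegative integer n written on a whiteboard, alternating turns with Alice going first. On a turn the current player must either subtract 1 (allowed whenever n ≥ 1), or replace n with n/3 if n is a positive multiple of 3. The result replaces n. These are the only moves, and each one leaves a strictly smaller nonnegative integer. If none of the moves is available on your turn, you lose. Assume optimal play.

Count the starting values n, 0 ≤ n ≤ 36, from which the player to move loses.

18

Build the W/L table. Terminal = L. A non-terminal position is W if it has a move to some L; otherwise it is L.
n=0: no move → L
n=1: can move to 0, which is L ⇒ W
n=2: the only move is to 1(W), a W ⇒ L
n=3: can move to 2, which is L ⇒ W
n=4: the only move is to 3(W), a W ⇒ L
n=5: can move to 4, which is L ⇒ W
n=6: can move to 2, which is L ⇒ W
n=7: the only move is to 6(W), a W ⇒ L
n=8: can move to 7, which is L ⇒ W
n=9: moves to 3(W), 8(W); every one is W ⇒ L
n=10: can move to 9, which is L ⇒ W
n=11: the only move is to 10(W), a W ⇒ L
n=12: can move to 4, which is L ⇒ W
n=13: the only move is to 12(W), a W ⇒ L
n=14: can move to 13, which is L ⇒ W
n=15: moves to 5(W), 14(W); every one is W ⇒ L
n=16: can move to 15, which is L ⇒ W
n=17: the only move is to 16(W), a W ⇒ L
n=18: can move to 17, which is L ⇒ W
n=19: the only move is to 18(W), a W ⇒ L
n=20: can move to 19, which is L ⇒ W
n=21: can move to 7, which is L ⇒ W
n=22: the only move is to 21(W), a W ⇒ L
n=23: can move to 22, which is L ⇒ W
n=24: moves to 8(W), 23(W); every one is W ⇒ L
n=25: can move to 24, which is L ⇒ W
n=26: the only move is to 25(W), a W ⇒ L
n=27: can move to 9, which is L ⇒ W
n=28: the only move is to 27(W), a W ⇒ L
n=29: can move to 28, which is L ⇒ W
n=30: moves to 10(W), 29(W); every one is W ⇒ L
n=31: can move to 30, which is L ⇒ W
n=32: the only move is to 31(W), a W ⇒ L
n=33: can move to 11, which is L ⇒ W
n=34: the only move is to 33(W), a W ⇒ L
n=35: can move to 34, which is L ⇒ W
n=36: moves to 12(W), 35(W); every one is W ⇒ L
L entries with 0 ≤ n ≤ 36: n = 0, 2, 4, 7, 9, 11, 13, 15, 17, 19, 22, 24, 26, 28, 30, 32, 34, 36; that makes 18.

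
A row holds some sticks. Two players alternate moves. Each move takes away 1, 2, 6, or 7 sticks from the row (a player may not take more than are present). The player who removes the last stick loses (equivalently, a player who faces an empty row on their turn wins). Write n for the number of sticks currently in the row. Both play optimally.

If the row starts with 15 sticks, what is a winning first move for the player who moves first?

Remove 6, leaving 9.

Classify positions by backward induction: terminal positions (no move available) are W. From any other position, the mover wins iff some move reaches an L.
n=0: no move; the opponent has just taken the last stick and therefore loses → W
n=1: only reaches 0(W), which is W → L
n=2: reaches L-position 1 → W
n=3: reaches L-position 1 → W
n=4: only reaches 3(W), 2(W), all W → L
n=5: reaches L-position 4 → W
n=6: reaches L-position 4 → W
n=7: reaches L-position 1 → W
n=8: reaches L-position 1 → W
n=9: only reaches 8(W), 7(W), 3(W), 2(W), all W → L
n=10: reaches L-position 9 → W
n=11: reaches L-position 9 → W
n=12: only reaches 11(W), 10(W), 6(W), 5(W), all W → L
n=13: reaches L-position 12 → W
n=14: reaches L-position 12 → W
n=15: reaches L-position 9 → W
From 15, the L positions reachable in one move are: 9.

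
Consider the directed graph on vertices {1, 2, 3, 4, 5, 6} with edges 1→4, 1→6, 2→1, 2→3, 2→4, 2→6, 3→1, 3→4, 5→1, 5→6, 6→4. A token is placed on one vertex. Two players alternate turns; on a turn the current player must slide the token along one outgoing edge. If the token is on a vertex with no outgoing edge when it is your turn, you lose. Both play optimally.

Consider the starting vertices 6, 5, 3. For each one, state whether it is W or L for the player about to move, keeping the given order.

6: W, 5: L, 3: W

Build the W/L table. Terminal = L. A non-terminal position is W if it has a move to some L; otherwise it is L.
Every edge goes from a vertex to one that appears earlier in the order 4, 6, 1, 3, 5, 2, so processing vertices in that order labels each vertex after all of its successors.
4: no outgoing edge → L
6: W (go to 4, an L position)
1: W (go to 4, an L position)
3: W (go to 4, an L position)
5: L (options 1(W), 6(W) are all W)
2: W (go to 4, an L position)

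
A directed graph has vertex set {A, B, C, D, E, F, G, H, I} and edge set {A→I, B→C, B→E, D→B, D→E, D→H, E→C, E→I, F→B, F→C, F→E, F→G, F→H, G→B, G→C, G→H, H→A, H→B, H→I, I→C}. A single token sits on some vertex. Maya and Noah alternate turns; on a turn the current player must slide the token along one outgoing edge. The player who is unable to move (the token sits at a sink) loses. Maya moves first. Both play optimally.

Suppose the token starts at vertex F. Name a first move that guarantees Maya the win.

Classify positions by backward induction: terminal positions (no move available) are L. From any other position, the mover wins iff some move reaches an L.
Every edge goes from a vertex to one that appears earlier in the order C, I, A, E, B, H, G, F, D, so processing vertices in that order labels each vertex after all of its successors.
C: no outgoing edge → L
I: can move to C, which is L ⇒ W
A: the only move is to I(W), a W ⇒ L
E: can move to C, which is L ⇒ W
B: can move to C, which is L ⇒ W
H: can move to A, which is L ⇒ W
G: can move to C, which is L ⇒ W
F: can move to C, which is L ⇒ W
D: moves to H(W), B(W), E(W); every one is W ⇒ L
From F, the L positions reachable in one move are: C.

Move to C.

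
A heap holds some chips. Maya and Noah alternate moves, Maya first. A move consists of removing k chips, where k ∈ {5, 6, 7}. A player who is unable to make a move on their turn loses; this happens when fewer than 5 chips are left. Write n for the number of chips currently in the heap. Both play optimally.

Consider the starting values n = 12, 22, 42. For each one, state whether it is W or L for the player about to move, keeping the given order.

Positions with no move are L. A position that does have a move is losing for the player to move precisely when every available move leads to a winning position for the opponent. Fill in the labels:
n=0: no move → L
n=1: no move → L
n=2: no move → L
n=3: no move → L
n=4: no move → L
n=5: reaches L-position 0 → W
n=6: reaches L-position 1 → W
n=7: reaches L-position 2 → W
n=8: reaches L-position 3 → W
n=9: reaches L-position 4 → W
n=10: reaches L-position 4 → W
n=11: reaches L-position 4 → W
n=12: only reaches 7(W), 6(W), 5(W), all W → L
n=13: only reaches 8(W), 7(W), 6(W), all W → L
n=14: only reaches 9(W), 8(W), 7(W), all W → L
n=15: only reaches 10(W), 9(W), 8(W), all W → L
n=16: only reaches 11(W), 10(W), 9(W), all W → L
n=17: reaches L-position 12 → W
n=18: reaches L-position 13 → W
n=19: reaches L-position 14 → W
n=20: reaches L-position 15 → W
n=21: reaches L-position 16 → W
n=22: reaches L-position 16 → W
n=23: reaches L-position 16 → W
n=24: only reaches 19(W), 18(W), 17(W), all W → L
n=25: only reaches 20(W), 19(W), 18(W), all W → L
n=26: only reaches 21(W), 20(W), 19(W), all W → L
n=27: only reaches 22(W), 21(W), 20(W), all W → L
n=28: only reaches 23(W), 22(W), 21(W), all W → L
n=29: reaches L-position 24 → W
n=30: reaches L-position 25 → W
n=31: reaches L-position 26 → W
n=32: reaches L-position 27 → W
n=33: reaches L-position 28 → W
n=34: reaches L-position 28 → W
n=35: reaches L-position 28 → W
n=36: only reaches 31(W), 30(W), 29(W), all W → L
n=37: only reaches 32(W), 31(W), 30(W), all W → L
n=38: only reaches 33(W), 32(W), 31(W), all W → L
n=39: only reaches 34(W), 33(W), 32(W), all W → L
n=40: only reaches 35(W), 34(W), 33(W), all W → L
n=41: reaches L-position 36 → W
n=42: reaches L-position 37 → W

12: L, 22: W, 42: W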